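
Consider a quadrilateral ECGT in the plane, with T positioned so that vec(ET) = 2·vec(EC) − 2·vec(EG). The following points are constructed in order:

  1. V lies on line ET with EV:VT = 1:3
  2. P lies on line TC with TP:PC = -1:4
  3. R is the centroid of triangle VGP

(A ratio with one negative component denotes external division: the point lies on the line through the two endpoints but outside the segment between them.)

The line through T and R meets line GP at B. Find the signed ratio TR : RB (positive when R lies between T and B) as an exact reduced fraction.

TR:RB = -8/5

Work in coordinates with E = (0, 0), C = (1, 0), G = (0, 1), T = (2, -2).
1. V lies on line ET with EV:VT = 1:3 ⇒ V = (1/2, -1/2)
2. P lies on line TC with TP:PC = -1:4 ⇒ P = (7/3, -8/3)
3. R is the centroid of triangle VGP ⇒ R = (17/18, -13/18)
line TR meets GP at B = (77/48, -73/48)
R = T + t·(B−T) with t = 8/3, so TR:RB = 8/3:-5/3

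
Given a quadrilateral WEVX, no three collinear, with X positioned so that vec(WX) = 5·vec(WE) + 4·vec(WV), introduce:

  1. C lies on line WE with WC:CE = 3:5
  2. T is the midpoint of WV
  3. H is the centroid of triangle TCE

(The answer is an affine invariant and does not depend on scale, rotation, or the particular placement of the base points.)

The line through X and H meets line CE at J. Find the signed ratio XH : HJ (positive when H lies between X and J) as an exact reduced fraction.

Set W = (0, 0), E = (1, 0), V = (0, 1), X = (5, 4); any affine frame gives the same invariant.
1. C lies on line WE with WC:CE = 3:5 ⇒ C = (3/8, 0)
2. T is the midpoint of WV ⇒ T = (0, 1/2)
3. H is the centroid of triangle TCE ⇒ H = (11/24, 1/6)
line XH meets CE at J = (6/23, 0)
H = X + t·(J−X) with t = 23/24, so XH:HJ = 23/24:1/24

XH:HJ = 23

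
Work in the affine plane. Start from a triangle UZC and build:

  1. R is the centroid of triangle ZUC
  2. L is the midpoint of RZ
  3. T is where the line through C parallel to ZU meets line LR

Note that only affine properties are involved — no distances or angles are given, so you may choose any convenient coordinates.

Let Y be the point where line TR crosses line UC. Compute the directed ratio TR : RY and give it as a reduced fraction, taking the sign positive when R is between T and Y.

Assign U = (0, 0), Z = (1, 0), C = (0, 1) — the answer is frame-independent, so this choice is without loss of generality.
1. R is the centroid of triangle ZUC ⇒ R = (1/3, 1/3)
2. L is the midpoint of RZ ⇒ L = (2/3, 1/6)
3. T is where the line through C parallel to ZU meets line LR ⇒ T = (-1, 1)
line TR meets UC at Y = (0, 1/2)
R = T + t·(Y−T) with t = 4/3, so TR:RY = 4/3:-1/3

TR:RY = -4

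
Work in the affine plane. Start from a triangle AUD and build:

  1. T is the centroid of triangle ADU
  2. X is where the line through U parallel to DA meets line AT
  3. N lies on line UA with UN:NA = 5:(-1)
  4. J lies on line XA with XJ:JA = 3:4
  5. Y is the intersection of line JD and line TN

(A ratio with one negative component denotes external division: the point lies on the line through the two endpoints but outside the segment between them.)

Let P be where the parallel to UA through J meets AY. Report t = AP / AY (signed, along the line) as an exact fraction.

t = 148/133

Assign A = (0, 0), U = (1, 0), D = (0, 1) — the answer is frame-independent, so this choice is without loss of generality.
1. T is the centroid of triangle ADU ⇒ T = (1/3, 1/3)
2. X is where the line through U parallel to DA meets line AT ⇒ X = (1, 1)
3. N lies on line UA with UN:NA = 5:(-1) ⇒ N = (-1/4, 0)
4. J lies on line XA with XJ:JA = 3:4 ⇒ J = (4/7, 4/7)
5. Y is the intersection of line JD and line TN ⇒ Y = (24/37, 19/37)
through J parallel to UA: direction (-1, 0); meets AY at P = (96/133, 4/7)
P = A + t·(Y−A) with t = 148/133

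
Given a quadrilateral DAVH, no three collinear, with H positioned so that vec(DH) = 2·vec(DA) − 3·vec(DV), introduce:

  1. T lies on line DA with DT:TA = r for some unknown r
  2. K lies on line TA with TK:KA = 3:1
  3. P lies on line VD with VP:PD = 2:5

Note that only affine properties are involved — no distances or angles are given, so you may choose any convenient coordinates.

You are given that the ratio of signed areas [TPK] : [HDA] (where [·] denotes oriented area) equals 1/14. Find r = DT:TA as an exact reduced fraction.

Assign D = (0, 0), A = (1, 0), V = (0, 1), H = (2, -3) — the answer is frame-independent, so this choice is without loss of generality.
1. With DT:TA = r, write λ = r/(r+1) so T = D + λ·(A−D); T is affine-linear in λ
2. K lies on line TA with TK:KA = 3:1 ⇒ K is an affine combination of earlier points and hence also affine-linear in λ
3. P lies on line VD with VP:PD = 2:5 ⇒ P = (0, 5/7)
Every point depending on T is an affine combination of T and λ-independent points, so each such coordinate is linear in λ; the λ² term in each signed area is a multiple of (A−D)×(A−D) = 0, so 2·[TPK] and 2·[HDA] are each linear in λ. Evaluating at λ=0 and λ=1:
  2·[TPK] = 15/28·λ − 15/28,   2·[HDA] = -3
So [TPK]:[HDA] = (15/28·λ − 15/28) / (-3). Setting this equal to 1/14:
  15/28·λ − 15/28 = 1/14·(-3)  ⇒  λ = 3/5
Then r = λ/(1−λ) = (3/5)/(2/5) = 3/2. Check: with r = 3/2, T = (3/5, 0) and [TPK]:[HDA] = 1/14 as required.

r = 3/2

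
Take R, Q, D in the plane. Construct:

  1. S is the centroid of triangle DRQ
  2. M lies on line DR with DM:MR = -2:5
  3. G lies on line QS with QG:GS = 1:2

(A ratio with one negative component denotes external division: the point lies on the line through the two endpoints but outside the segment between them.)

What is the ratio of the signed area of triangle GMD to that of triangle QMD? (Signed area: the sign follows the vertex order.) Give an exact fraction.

Set R = (0, 0), Q = (1, 0), D = (0, 1); any affine frame gives the same invariant.
1. S is the centroid of triangle DRQ ⇒ S = (1/3, 1/3)
2. M lies on line DR with DM:MR = -2:5 ⇒ M = (0, 5/3)
3. G lies on line QS with QG:GS = 1:2 ⇒ G = (7/9, 1/9)
2·[GMD] = 14/27, 2·[QMD] = 2/3
[GMD]:[QMD] = 14/27:2/3 = 7/9

[GMD]:[QMD] = 7/9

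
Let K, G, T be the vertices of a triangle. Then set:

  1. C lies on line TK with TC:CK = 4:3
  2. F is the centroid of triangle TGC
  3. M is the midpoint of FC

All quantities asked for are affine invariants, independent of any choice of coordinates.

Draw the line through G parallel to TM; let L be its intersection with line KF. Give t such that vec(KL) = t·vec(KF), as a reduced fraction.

t = 23/11

Work in coordinates with K = (0, 0), G = (1, 0), T = (0, 1).
1. C lies on line TK with TC:CK = 4:3 ⇒ C = (0, 3/7)
2. F is the centroid of triangle TGC ⇒ F = (1/3, 10/21)
3. M is the midpoint of FC ⇒ M = (1/6, 19/42)
through G parallel to TM: direction (1/6, -23/42); meets KF at L = (23/33, 230/231)
L = K + t·(F−K) with t = 23/11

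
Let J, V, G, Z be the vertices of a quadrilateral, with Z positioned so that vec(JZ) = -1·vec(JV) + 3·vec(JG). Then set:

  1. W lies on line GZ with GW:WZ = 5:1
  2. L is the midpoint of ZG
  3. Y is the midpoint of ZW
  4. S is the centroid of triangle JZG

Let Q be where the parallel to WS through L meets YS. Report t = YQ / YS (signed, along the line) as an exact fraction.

t = 5

Work in coordinates with J = (0, 0), V = (1, 0), G = (0, 1), Z = (-1, 3).
1. W lies on line GZ with GW:WZ = 5:1 ⇒ W = (-5/6, 8/3)
2. L is the midpoint of ZG ⇒ L = (-1/2, 2)
3. Y is the midpoint of ZW ⇒ Y = (-11/12, 17/6)
4. S is the centroid of triangle JZG ⇒ S = (-1/3, 4/3)
through L parallel to WS: direction (1/2, -4/3); meets YS at Q = (2, -14/3)
Q = Y + t·(S−Y) with t = 5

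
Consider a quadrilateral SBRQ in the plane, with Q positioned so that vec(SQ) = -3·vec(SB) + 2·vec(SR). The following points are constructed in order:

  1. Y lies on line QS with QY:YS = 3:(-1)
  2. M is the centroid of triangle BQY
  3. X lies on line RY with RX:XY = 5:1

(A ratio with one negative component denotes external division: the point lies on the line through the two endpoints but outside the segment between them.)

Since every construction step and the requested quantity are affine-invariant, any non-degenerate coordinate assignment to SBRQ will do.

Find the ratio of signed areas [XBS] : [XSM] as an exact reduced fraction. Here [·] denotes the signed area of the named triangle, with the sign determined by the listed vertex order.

[XBS]:[XSM] = -24/11

Choose coordinates S = (0, 0), B = (1, 0), R = (0, 1), Q = (-3, 2).
1. Y lies on line QS with QY:YS = 3:(-1) ⇒ Y = (3/2, -1)
2. M is the centroid of triangle BQY ⇒ M = (-1/6, 1/3)
3. X lies on line RY with RX:XY = 5:1 ⇒ X = (5/4, -2/3)
2·[XBS] = 2/3, 2·[XSM] = -11/36
[XBS]:[XSM] = 2/3:-11/36 = -24/11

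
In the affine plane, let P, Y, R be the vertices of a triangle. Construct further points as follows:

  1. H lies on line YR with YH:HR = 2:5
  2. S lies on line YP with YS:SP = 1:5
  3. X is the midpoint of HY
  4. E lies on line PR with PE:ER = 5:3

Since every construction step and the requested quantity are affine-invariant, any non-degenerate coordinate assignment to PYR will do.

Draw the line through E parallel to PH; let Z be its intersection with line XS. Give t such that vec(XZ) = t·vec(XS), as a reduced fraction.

Set P = (0, 0), Y = (1, 0), R = (0, 1); any affine frame gives the same invariant.
1. H lies on line YR with YH:HR = 2:5 ⇒ H = (5/7, 2/7)
2. S lies on line YP with YS:SP = 1:5 ⇒ S = (5/6, 0)
3. X is the midpoint of HY ⇒ X = (6/7, 1/7)
4. E lies on line PR with PE:ER = 5:3 ⇒ E = (0, 5/8)
through E parallel to PH: direction (5/7, 2/7); meets XS at Z = (225/224, 115/112)
Z = X + t·(S−X) with t = -99/16

t = -99/16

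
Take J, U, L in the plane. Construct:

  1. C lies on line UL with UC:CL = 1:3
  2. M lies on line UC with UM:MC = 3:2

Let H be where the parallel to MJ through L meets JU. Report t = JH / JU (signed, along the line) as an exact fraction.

t = -17/3

Choose coordinates J = (0, 0), U = (1, 0), L = (0, 1).
1. C lies on line UL with UC:CL = 1:3 ⇒ C = (3/4, 1/4)
2. M lies on line UC with UM:MC = 3:2 ⇒ M = (17/20, 3/20)
through L parallel to MJ: direction (-17/20, -3/20); meets JU at H = (-17/3, 0)
H = J + t·(U−J) with t = -17/3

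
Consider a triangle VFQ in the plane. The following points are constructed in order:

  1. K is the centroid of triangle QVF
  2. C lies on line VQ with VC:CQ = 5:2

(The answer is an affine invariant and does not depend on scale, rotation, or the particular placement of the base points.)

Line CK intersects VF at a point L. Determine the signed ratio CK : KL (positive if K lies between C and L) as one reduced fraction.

CK:KL = 8/7

Choose coordinates V = (0, 0), F = (1, 0), Q = (0, 1).
1. K is the centroid of triangle QVF ⇒ K = (1/3, 1/3)
2. C lies on line VQ with VC:CQ = 5:2 ⇒ C = (0, 5/7)
line CK meets VF at L = (5/8, 0)
K = C + t·(L−C) with t = 8/15, so CK:KL = 8/15:7/15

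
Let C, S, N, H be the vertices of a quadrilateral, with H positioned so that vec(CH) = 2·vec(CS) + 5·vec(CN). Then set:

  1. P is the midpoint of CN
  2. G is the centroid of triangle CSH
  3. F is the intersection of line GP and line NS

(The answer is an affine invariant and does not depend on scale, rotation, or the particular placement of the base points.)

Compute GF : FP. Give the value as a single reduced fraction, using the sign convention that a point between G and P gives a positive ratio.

GF:FP = 10/3

Assign C = (0, 0), S = (1, 0), N = (0, 1), H = (2, 5) — the answer is frame-independent, so this choice is without loss of generality.
1. P is the midpoint of CN ⇒ P = (0, 1/2)
2. G is the centroid of triangle CSH ⇒ G = (1, 5/3)
3. F is the intersection of line GP and line NS ⇒ F = (3/13, 10/13)
F = G + t·(P−G) with t = 10/13, so GF:FP = t:(1−t) = 10/13:3/13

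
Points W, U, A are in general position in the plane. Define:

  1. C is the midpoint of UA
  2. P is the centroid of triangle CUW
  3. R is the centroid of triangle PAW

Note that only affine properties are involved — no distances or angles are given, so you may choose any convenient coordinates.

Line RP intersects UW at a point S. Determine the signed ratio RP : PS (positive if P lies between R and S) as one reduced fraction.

Work in coordinates with W = (0, 0), U = (1, 0), A = (0, 1).
1. C is the midpoint of UA ⇒ C = (1/2, 1/2)
2. P is the centroid of triangle CUW ⇒ P = (1/2, 1/6)
3. R is the centroid of triangle PAW ⇒ R = (1/6, 7/18)
line RP meets UW at S = (3/4, 0)
P = R + t·(S−R) with t = 4/7, so RP:PS = 4/7:3/7

RP:PS = 4/3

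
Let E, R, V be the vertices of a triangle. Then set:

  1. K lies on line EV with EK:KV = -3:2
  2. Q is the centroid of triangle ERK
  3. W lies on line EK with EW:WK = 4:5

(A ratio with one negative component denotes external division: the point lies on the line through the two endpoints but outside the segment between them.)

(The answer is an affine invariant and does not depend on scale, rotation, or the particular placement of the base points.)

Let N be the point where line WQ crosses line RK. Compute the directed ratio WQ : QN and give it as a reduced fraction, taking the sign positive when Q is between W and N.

Work in coordinates with E = (0, 0), R = (1, 0), V = (0, 1).
1. K lies on line EV with EK:KV = -3:2 ⇒ K = (0, 3)
2. Q is the centroid of triangle ERK ⇒ Q = (1/3, 1)
3. W lies on line EK with EW:WK = 4:5 ⇒ W = (0, 4/3)
line WQ meets RK at N = (5/6, 1/2)
Q = W + t·(N−W) with t = 2/5, so WQ:QN = 2/5:3/5

WQ:QN = 2/3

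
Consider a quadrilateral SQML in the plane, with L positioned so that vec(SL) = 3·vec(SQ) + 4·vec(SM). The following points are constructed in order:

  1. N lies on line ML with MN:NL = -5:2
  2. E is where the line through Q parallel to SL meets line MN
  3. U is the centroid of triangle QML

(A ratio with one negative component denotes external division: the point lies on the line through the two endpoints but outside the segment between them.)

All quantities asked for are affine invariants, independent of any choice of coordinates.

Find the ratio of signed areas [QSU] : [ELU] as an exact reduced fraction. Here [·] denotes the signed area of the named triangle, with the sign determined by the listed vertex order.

[QSU]:[ELU] = -5/8

Set S = (0, 0), Q = (1, 0), M = (0, 1), L = (3, 4); any affine frame gives the same invariant.
1. N lies on line ML with MN:NL = -5:2 ⇒ N = (5, 6)
2. E is where the line through Q parallel to SL meets line MN ⇒ E = (7, 8)
3. U is the centroid of triangle QML ⇒ U = (4/3, 5/3)
2·[QSU] = -5/3, 2·[ELU] = 8/3
[QSU]:[ELU] = -5/3:8/3 = -5/8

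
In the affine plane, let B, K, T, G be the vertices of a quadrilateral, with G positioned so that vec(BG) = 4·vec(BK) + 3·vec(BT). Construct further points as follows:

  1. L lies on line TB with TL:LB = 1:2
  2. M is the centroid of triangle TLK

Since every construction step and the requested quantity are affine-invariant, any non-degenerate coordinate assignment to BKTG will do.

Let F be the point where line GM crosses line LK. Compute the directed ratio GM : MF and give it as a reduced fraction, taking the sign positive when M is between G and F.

GM:MF = 44

Choose coordinates B = (0, 0), K = (1, 0), T = (0, 1), G = (4, 3).
1. L lies on line TB with TL:LB = 1:2 ⇒ L = (0, 2/3)
2. M is the centroid of triangle TLK ⇒ M = (1/3, 5/9)
line GM meets LK at F = (1/4, 1/2)
M = G + t·(F−G) with t = 44/45, so GM:MF = 44/45:1/45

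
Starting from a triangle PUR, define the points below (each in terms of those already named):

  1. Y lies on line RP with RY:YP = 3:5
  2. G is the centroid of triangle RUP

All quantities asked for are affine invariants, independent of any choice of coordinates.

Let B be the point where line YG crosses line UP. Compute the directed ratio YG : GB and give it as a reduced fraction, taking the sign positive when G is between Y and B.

Assign P = (0, 0), U = (1, 0), R = (0, 1) — the answer is frame-independent, so this choice is without loss of generality.
1. Y lies on line RP with RY:YP = 3:5 ⇒ Y = (0, 5/8)
2. G is the centroid of triangle RUP ⇒ G = (1/3, 1/3)
line YG meets UP at B = (5/7, 0)
G = Y + t·(B−Y) with t = 7/15, so YG:GB = 7/15:8/15

YG:GB = 7/8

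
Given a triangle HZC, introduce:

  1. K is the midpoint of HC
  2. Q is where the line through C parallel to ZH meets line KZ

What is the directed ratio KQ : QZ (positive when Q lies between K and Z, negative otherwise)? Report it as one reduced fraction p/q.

KQ:QZ = -1/2

Set H = (0, 0), Z = (1, 0), C = (0, 1); any affine frame gives the same invariant.
1. K is the midpoint of HC ⇒ K = (0, 1/2)
2. Q is where the line through C parallel to ZH meets line KZ ⇒ Q = (-1, 1)
Q = K + t·(Z−K) with t = -1, so KQ:QZ = t:(1−t) = -1:2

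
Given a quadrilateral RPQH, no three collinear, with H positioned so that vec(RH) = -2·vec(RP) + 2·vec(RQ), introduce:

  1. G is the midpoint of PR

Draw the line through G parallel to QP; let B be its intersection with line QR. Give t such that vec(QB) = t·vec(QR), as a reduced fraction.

Work in coordinates with R = (0, 0), P = (1, 0), Q = (0, 1), H = (-2, 2).
1. G is the midpoint of PR ⇒ G = (1/2, 0)
through G parallel to QP: direction (1, -1); meets QR at B = (0, 1/2)
B = Q + t·(R−Q) with t = 1/2

t = 1/2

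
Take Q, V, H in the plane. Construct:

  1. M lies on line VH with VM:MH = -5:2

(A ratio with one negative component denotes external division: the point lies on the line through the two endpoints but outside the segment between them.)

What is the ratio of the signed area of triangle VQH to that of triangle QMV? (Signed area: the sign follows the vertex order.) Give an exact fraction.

[VQH]:[QMV] = 3/5

Choose coordinates Q = (0, 0), V = (1, 0), H = (0, 1).
1. M lies on line VH with VM:MH = -5:2 ⇒ M = (-2/3, 5/3)
2·[VQH] = -1, 2·[QMV] = -5/3
[VQH]:[QMV] = -1:-5/3 = 3/5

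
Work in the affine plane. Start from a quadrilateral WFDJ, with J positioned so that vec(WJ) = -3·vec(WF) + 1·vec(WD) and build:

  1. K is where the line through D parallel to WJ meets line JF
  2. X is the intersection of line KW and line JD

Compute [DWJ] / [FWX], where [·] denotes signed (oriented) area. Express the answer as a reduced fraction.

Choose coordinates W = (0, 0), F = (1, 0), D = (0, 1), J = (-3, 1).
1. K is where the line through D parallel to WJ meets line JF ⇒ K = (9, -2)
2. X is the intersection of line KW and line JD ⇒ X = (-9/2, 1)
2·[DWJ] = -3, 2·[FWX] = -1
[DWJ]:[FWX] = -3:-1 = 3

[DWJ]:[FWX] = 3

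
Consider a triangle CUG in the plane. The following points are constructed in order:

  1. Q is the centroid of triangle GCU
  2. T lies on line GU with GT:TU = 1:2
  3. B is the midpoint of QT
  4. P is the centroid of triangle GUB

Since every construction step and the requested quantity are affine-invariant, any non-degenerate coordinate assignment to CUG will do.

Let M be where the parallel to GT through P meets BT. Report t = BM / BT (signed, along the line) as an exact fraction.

t = 2/3

Choose coordinates C = (0, 0), U = (1, 0), G = (0, 1).
1. Q is the centroid of triangle GCU ⇒ Q = (1/3, 1/3)
2. T lies on line GU with GT:TU = 1:2 ⇒ T = (1/3, 2/3)
3. B is the midpoint of QT ⇒ B = (1/3, 1/2)
4. P is the centroid of triangle GUB ⇒ P = (4/9, 1/2)
through P parallel to GT: direction (1/3, -1/3); meets BT at M = (1/3, 11/18)
M = B + t·(T−B) with t = 2/3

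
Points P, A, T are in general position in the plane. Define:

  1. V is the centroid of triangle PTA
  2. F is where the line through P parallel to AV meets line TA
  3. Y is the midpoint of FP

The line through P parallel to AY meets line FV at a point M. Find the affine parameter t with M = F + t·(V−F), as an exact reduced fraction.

t = 6/5

Assign P = (0, 0), A = (1, 0), T = (0, 1) — the answer is frame-independent, so this choice is without loss of generality.
1. V is the centroid of triangle PTA ⇒ V = (1/3, 1/3)
2. F is where the line through P parallel to AV meets line TA ⇒ F = (2, -1)
3. Y is the midpoint of FP ⇒ Y = (1, -1/2)
through P parallel to AY: direction (0, -1/2); meets FV at M = (0, 3/5)
M = F + t·(V−F) with t = 6/5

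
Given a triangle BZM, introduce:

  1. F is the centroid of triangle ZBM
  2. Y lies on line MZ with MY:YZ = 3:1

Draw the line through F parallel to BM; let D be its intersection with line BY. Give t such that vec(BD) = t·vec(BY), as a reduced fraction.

Choose coordinates B = (0, 0), Z = (1, 0), M = (0, 1).
1. F is the centroid of triangle ZBM ⇒ F = (1/3, 1/3)
2. Y lies on line MZ with MY:YZ = 3:1 ⇒ Y = (3/4, 1/4)
through F parallel to BM: direction (0, 1); meets BY at D = (1/3, 1/9)
D = B + t·(Y−B) with t = 4/9

t = 4/9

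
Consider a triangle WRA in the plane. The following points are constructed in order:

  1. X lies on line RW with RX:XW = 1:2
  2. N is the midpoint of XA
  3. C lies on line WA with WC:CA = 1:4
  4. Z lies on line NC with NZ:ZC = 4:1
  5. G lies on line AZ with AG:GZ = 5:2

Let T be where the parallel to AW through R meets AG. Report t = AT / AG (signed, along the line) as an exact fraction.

Assign W = (0, 0), R = (1, 0), A = (0, 1) — the answer is frame-independent, so this choice is without loss of generality.
1. X lies on line RW with RX:XW = 1:2 ⇒ X = (2/3, 0)
2. N is the midpoint of XA ⇒ N = (1/3, 1/2)
3. C lies on line WA with WC:CA = 1:4 ⇒ C = (0, 1/5)
4. Z lies on line NC with NZ:ZC = 4:1 ⇒ Z = (1/15, 13/50)
5. G lies on line AZ with AG:GZ = 5:2 ⇒ G = (1/21, 33/70)
through R parallel to AW: direction (0, -1); meets AG at T = (1, -101/10)
T = A + t·(G−A) with t = 21

t = 21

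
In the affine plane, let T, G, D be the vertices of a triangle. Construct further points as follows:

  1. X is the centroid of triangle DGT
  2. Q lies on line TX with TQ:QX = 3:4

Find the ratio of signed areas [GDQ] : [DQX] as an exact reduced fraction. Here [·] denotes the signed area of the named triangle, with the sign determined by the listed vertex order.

[GDQ]:[DQX] = 15/4

Choose coordinates T = (0, 0), G = (1, 0), D = (0, 1).
1. X is the centroid of triangle DGT ⇒ X = (1/3, 1/3)
2. Q lies on line TX with TQ:QX = 3:4 ⇒ Q = (1/7, 1/7)
2·[GDQ] = 5/7, 2·[DQX] = 4/21
[GDQ]:[DQX] = 5/7:4/21 = 15/4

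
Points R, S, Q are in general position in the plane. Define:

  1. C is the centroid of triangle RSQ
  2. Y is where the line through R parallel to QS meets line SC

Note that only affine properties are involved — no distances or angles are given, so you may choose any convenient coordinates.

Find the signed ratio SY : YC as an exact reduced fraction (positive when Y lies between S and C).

Work in coordinates with R = (0, 0), S = (1, 0), Q = (0, 1).
1. C is the centroid of triangle RSQ ⇒ C = (1/3, 1/3)
2. Y is where the line through R parallel to QS meets line SC ⇒ Y = (-1, 1)
Y = S + t·(C−S) with t = 3, so SY:YC = t:(1−t) = 3:-2

SY:YC = -3/2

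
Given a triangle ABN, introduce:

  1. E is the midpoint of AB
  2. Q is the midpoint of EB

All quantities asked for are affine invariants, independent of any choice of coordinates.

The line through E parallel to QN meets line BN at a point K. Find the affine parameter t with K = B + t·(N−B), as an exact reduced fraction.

Choose coordinates A = (0, 0), B = (1, 0), N = (0, 1).
1. E is the midpoint of AB ⇒ E = (1/2, 0)
2. Q is the midpoint of EB ⇒ Q = (3/4, 0)
through E parallel to QN: direction (-3/4, 1); meets BN at K = (-1, 2)
K = B + t·(N−B) with t = 2

t = 2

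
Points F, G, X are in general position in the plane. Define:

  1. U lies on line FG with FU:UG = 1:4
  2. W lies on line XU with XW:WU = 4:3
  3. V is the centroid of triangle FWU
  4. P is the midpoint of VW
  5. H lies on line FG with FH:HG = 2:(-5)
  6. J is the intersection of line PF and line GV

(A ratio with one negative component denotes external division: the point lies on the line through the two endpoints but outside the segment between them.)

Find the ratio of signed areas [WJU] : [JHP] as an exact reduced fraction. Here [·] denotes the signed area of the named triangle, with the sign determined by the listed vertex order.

[WJU]:[JHP] = -8/15

Set F = (0, 0), G = (1, 0), X = (0, 1); any affine frame gives the same invariant.
1. U lies on line FG with FU:UG = 1:4 ⇒ U = (1/5, 0)
2. W lies on line XU with XW:WU = 4:3 ⇒ W = (4/35, 3/7)
3. V is the centroid of triangle FWU ⇒ V = (11/105, 1/7)
4. P is the midpoint of VW ⇒ P = (23/210, 2/7)
5. H lies on line FG with FH:HG = 2:(-5) ⇒ H = (-2/3, 0)
6. J is the intersection of line PF and line GV ⇒ J = (23/399, 20/133)
2·[WJU] = 32/665, 2·[JHP] = -12/133
[WJU]:[JHP] = 32/665:-12/133 = -8/15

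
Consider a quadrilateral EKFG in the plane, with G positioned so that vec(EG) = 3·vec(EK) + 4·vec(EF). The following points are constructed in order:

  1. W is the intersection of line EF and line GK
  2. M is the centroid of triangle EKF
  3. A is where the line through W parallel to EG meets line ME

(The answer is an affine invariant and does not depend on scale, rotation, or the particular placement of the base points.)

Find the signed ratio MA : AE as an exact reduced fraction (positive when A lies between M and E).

MA:AE = -17/18

Assign E = (0, 0), K = (1, 0), F = (0, 1), G = (3, 4) — the answer is frame-independent, so this choice is without loss of generality.
1. W is the intersection of line EF and line GK ⇒ W = (0, -2)
2. M is the centroid of triangle EKF ⇒ M = (1/3, 1/3)
3. A is where the line through W parallel to EG meets line ME ⇒ A = (6, 6)
A = M + t·(E−M) with t = -17, so MA:AE = t:(1−t) = -17:18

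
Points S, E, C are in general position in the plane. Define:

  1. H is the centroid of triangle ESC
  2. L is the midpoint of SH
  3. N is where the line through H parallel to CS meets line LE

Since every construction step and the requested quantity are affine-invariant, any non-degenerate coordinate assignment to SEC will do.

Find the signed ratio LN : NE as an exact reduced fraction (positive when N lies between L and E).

LN:NE = 1/4

Choose coordinates S = (0, 0), E = (1, 0), C = (0, 1).
1. H is the centroid of triangle ESC ⇒ H = (1/3, 1/3)
2. L is the midpoint of SH ⇒ L = (1/6, 1/6)
3. N is where the line through H parallel to CS meets line LE ⇒ N = (1/3, 2/15)
N = L + t·(E−L) with t = 1/5, so LN:NE = t:(1−t) = 1/5:4/5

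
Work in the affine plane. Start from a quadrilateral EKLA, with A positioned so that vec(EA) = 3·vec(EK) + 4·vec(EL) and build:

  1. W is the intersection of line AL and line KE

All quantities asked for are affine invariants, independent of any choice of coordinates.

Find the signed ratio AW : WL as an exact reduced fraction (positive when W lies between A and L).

AW:WL = -4

Assign E = (0, 0), K = (1, 0), L = (0, 1), A = (3, 4) — the answer is frame-independent, so this choice is without loss of generality.
1. W is the intersection of line AL and line KE ⇒ W = (-1, 0)
W = A + t·(L−A) with t = 4/3, so AW:WL = t:(1−t) = 4/3:-1/3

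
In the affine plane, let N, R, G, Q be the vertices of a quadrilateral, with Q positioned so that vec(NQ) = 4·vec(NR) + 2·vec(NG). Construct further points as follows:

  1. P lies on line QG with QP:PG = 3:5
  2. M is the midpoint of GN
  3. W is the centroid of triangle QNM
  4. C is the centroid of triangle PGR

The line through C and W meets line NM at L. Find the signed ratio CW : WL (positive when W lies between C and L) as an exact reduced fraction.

Choose coordinates N = (0, 0), R = (1, 0), G = (0, 1), Q = (4, 2).
1. P lies on line QG with QP:PG = 3:5 ⇒ P = (5/2, 13/8)
2. M is the midpoint of GN ⇒ M = (0, 1/2)
3. W is the centroid of triangle QNM ⇒ W = (4/3, 5/6)
4. C is the centroid of triangle PGR ⇒ C = (7/6, 7/8)
line CW meets NM at L = (0, 7/6)
W = C + t·(L−C) with t = -1/7, so CW:WL = -1/7:8/7

CW:WL = -1/8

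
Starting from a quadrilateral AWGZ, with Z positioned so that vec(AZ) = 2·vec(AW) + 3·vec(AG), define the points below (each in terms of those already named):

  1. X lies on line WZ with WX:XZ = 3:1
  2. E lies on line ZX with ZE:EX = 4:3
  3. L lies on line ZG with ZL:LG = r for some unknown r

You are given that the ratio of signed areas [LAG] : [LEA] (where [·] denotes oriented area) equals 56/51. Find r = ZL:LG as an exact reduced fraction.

Choose coordinates A = (0, 0), W = (1, 0), G = (0, 1), Z = (2, 3).
1. X lies on line WZ with WX:XZ = 3:1 ⇒ X = (7/4, 9/4)
2. E lies on line ZX with ZE:EX = 4:3 ⇒ E = (13/7, 18/7)
3. With ZL:LG = r, write λ = r/(r+1) so L = Z + λ·(G−Z); L is affine-linear in λ
Every point depending on L is an affine combination of L and λ-independent points, so each such coordinate is linear in λ; the λ² term in each signed area is a multiple of (G−Z)×(G−Z) = 0, so 2·[LAG] and 2·[LEA] are each linear in λ. Evaluating at λ=0 and λ=1:
  2·[LAG] = 2·λ − 2,   2·[LEA] = -10/7·λ − 3/7
So [LAG]:[LEA] = (2·λ − 2) / (-10/7·λ − 3/7). Setting this equal to 56/51:
  2·λ − 2 = 56/51·(-10/7·λ − 3/7)  ⇒  λ = 3/7
Then r = λ/(1−λ) = (3/7)/(4/7) = 3/4. Check: with r = 3/4, L = (8/7, 15/7) and [LAG]:[LEA] = 56/51 as required.

r = 3/4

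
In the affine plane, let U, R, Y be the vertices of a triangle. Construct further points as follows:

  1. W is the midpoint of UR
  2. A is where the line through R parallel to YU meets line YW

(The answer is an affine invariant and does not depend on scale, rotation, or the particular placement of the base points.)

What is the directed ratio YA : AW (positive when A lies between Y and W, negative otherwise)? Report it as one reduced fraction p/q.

Choose coordinates U = (0, 0), R = (1, 0), Y = (0, 1).
1. W is the midpoint of UR ⇒ W = (1/2, 0)
2. A is where the line through R parallel to YU meets line YW ⇒ A = (1, -1)
A = Y + t·(W−Y) with t = 2, so YA:AW = t:(1−t) = 2:-1

YA:AW = -2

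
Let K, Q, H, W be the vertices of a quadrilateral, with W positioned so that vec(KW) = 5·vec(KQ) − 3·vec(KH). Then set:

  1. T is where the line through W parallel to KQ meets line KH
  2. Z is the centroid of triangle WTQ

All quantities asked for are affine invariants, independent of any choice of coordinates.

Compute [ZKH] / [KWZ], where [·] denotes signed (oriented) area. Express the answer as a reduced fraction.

Work in coordinates with K = (0, 0), Q = (1, 0), H = (0, 1), W = (5, -3).
1. T is where the line through W parallel to KQ meets line KH ⇒ T = (0, -3)
2. Z is the centroid of triangle WTQ ⇒ Z = (2, -2)
2·[ZKH] = -2, 2·[KWZ] = -4
[ZKH]:[KWZ] = -2:-4 = 1/2

[ZKH]:[KWZ] = 1/2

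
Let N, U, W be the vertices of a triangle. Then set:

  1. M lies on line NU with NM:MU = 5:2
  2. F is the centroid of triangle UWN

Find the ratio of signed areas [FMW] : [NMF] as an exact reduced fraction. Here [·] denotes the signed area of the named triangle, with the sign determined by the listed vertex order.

Choose coordinates N = (0, 0), U = (1, 0), W = (0, 1).
1. M lies on line NU with NM:MU = 5:2 ⇒ M = (5/7, 0)
2. F is the centroid of triangle UWN ⇒ F = (1/3, 1/3)
2·[FMW] = 1/7, 2·[NMF] = 5/21
[FMW]:[NMF] = 1/7:5/21 = 3/5

[FMW]:[NMF] = 3/5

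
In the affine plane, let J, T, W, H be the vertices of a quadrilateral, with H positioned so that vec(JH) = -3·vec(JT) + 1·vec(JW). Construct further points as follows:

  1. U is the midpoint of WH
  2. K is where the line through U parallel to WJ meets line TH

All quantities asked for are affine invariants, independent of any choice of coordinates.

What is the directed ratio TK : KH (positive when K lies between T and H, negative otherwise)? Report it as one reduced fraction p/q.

TK:KH = 5/3

Work in coordinates with J = (0, 0), T = (1, 0), W = (0, 1), H = (-3, 1).
1. U is the midpoint of WH ⇒ U = (-3/2, 1)
2. K is where the line through U parallel to WJ meets line TH ⇒ K = (-3/2, 5/8)
K = T + t·(H−T) with t = 5/8, so TK:KH = t:(1−t) = 5/8:3/8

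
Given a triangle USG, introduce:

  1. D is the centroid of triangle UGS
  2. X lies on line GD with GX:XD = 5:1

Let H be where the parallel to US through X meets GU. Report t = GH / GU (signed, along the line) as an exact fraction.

t = 5/9

Choose coordinates U = (0, 0), S = (1, 0), G = (0, 1).
1. D is the centroid of triangle UGS ⇒ D = (1/3, 1/3)
2. X lies on line GD with GX:XD = 5:1 ⇒ X = (5/18, 4/9)
through X parallel to US: direction (1, 0); meets GU at H = (0, 4/9)
H = G + t·(U−G) with t = 5/9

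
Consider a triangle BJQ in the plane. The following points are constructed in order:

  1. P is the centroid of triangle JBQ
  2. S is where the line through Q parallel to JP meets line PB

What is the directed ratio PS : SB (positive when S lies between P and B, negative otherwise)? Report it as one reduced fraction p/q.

PS:SB = -1/2

Choose coordinates B = (0, 0), J = (1, 0), Q = (0, 1).
1. P is the centroid of triangle JBQ ⇒ P = (1/3, 1/3)
2. S is where the line through Q parallel to JP meets line PB ⇒ S = (2/3, 2/3)
S = P + t·(B−P) with t = -1, so PS:SB = t:(1−t) = -1:2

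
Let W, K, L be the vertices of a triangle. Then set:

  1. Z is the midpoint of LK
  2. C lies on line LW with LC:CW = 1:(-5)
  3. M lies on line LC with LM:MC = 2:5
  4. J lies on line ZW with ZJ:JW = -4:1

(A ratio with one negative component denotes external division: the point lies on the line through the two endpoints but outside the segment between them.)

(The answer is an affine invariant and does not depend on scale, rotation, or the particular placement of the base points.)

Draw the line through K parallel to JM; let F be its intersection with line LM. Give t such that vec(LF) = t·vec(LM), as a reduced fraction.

Set W = (0, 0), K = (1, 0), L = (0, 1); any affine frame gives the same invariant.
1. Z is the midpoint of LK ⇒ Z = (1/2, 1/2)
2. C lies on line LW with LC:CW = 1:(-5) ⇒ C = (0, 5/4)
3. M lies on line LC with LM:MC = 2:5 ⇒ M = (0, 15/14)
4. J lies on line ZW with ZJ:JW = -4:1 ⇒ J = (-1/6, -1/6)
through K parallel to JM: direction (1/6, 26/21); meets LM at F = (0, -52/7)
F = L + t·(M−L) with t = -118

t = -118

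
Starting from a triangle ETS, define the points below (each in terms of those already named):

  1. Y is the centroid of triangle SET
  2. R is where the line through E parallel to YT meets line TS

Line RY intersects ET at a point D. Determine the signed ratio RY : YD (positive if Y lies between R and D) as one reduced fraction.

Work in coordinates with E = (0, 0), T = (1, 0), S = (0, 1).
1. Y is the centroid of triangle SET ⇒ Y = (1/3, 1/3)
2. R is where the line through E parallel to YT meets line TS ⇒ R = (2, -1)
line RY meets ET at D = (3/4, 0)
Y = R + t·(D−R) with t = 4/3, so RY:YD = 4/3:-1/3

RY:YD = -4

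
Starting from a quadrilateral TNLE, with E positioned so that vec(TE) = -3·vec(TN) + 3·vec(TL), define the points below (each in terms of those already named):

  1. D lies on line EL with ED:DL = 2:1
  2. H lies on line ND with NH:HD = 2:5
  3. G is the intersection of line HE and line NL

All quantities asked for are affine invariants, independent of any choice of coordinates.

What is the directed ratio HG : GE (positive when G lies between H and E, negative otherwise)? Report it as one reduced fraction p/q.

HG:GE = -2/21

Assign T = (0, 0), N = (1, 0), L = (0, 1), E = (-3, 3) — the answer is frame-independent, so this choice is without loss of generality.
1. D lies on line EL with ED:DL = 2:1 ⇒ D = (-1, 5/3)
2. H lies on line ND with NH:HD = 2:5 ⇒ H = (3/7, 10/21)
3. G is the intersection of line HE and line NL ⇒ G = (15/19, 4/19)
G = H + t·(E−H) with t = -2/19, so HG:GE = t:(1−t) = -2/19:21/19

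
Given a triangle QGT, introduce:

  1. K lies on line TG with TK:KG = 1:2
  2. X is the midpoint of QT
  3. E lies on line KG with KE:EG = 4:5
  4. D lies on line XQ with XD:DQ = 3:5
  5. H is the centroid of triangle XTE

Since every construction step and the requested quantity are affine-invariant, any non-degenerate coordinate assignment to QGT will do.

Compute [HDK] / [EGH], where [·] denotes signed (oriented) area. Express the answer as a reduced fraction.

[HDK]:[EGH] = -19/40

Choose coordinates Q = (0, 0), G = (1, 0), T = (0, 1).
1. K lies on line TG with TK:KG = 1:2 ⇒ K = (1/3, 2/3)
2. X is the midpoint of QT ⇒ X = (0, 1/2)
3. E lies on line KG with KE:EG = 4:5 ⇒ E = (17/27, 10/27)
4. D lies on line XQ with XD:DQ = 3:5 ⇒ D = (0, 5/16)
5. H is the centroid of triangle XTE ⇒ H = (17/81, 101/162)
2·[HDK] = 19/648, 2·[EGH] = -5/81
[HDK]:[EGH] = 19/648:-5/81 = -19/40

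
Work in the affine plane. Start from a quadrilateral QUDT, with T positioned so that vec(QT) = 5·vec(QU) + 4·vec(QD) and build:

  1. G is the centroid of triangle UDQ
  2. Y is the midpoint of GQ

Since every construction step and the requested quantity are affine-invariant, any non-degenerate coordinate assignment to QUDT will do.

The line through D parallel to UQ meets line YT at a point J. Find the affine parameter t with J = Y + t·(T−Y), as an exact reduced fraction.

Work in coordinates with Q = (0, 0), U = (1, 0), D = (0, 1), T = (5, 4).
1. G is the centroid of triangle UDQ ⇒ G = (1/3, 1/3)
2. Y is the midpoint of GQ ⇒ Y = (1/6, 1/6)
through D parallel to UQ: direction (-1, 0); meets YT at J = (28/23, 1)
J = Y + t·(T−Y) with t = 5/23

t = 5/23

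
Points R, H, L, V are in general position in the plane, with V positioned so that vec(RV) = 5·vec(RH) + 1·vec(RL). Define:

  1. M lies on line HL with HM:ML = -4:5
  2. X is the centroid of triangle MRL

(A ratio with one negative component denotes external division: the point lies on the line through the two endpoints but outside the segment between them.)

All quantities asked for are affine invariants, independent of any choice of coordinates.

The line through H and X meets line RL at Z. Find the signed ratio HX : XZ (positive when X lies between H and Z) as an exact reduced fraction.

Choose coordinates R = (0, 0), H = (1, 0), L = (0, 1), V = (5, 1).
1. M lies on line HL with HM:ML = -4:5 ⇒ M = (5, -4)
2. X is the centroid of triangle MRL ⇒ X = (5/3, -1)
line HX meets RL at Z = (0, 3/2)
X = H + t·(Z−H) with t = -2/3, so HX:XZ = -2/3:5/3

HX:XZ = -2/5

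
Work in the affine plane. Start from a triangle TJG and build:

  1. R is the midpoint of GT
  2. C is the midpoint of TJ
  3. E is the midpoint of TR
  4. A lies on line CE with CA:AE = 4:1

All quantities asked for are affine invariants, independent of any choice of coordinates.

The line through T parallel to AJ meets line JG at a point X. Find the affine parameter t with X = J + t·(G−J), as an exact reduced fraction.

Work in coordinates with T = (0, 0), J = (1, 0), G = (0, 1).
1. R is the midpoint of GT ⇒ R = (0, 1/2)
2. C is the midpoint of TJ ⇒ C = (1/2, 0)
3. E is the midpoint of TR ⇒ E = (0, 1/4)
4. A lies on line CE with CA:AE = 4:1 ⇒ A = (1/10, 1/5)
through T parallel to AJ: direction (9/10, -1/5); meets JG at X = (9/7, -2/7)
X = J + t·(G−J) with t = -2/7

t = -2/7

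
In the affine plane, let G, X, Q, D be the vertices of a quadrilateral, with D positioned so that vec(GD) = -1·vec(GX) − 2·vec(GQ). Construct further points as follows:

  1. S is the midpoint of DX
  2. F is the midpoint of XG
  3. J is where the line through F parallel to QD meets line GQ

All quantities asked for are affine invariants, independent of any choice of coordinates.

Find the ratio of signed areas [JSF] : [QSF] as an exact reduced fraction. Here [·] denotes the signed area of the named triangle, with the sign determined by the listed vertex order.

Set G = (0, 0), X = (1, 0), Q = (0, 1), D = (-1, -2); any affine frame gives the same invariant.
1. S is the midpoint of DX ⇒ S = (0, -1)
2. F is the midpoint of XG ⇒ F = (1/2, 0)
3. J is where the line through F parallel to QD meets line GQ ⇒ J = (0, -3/2)
2·[JSF] = -1/4, 2·[QSF] = 1
[JSF]:[QSF] = -1/4:1 = -1/4

[JSF]:[QSF] = -1/4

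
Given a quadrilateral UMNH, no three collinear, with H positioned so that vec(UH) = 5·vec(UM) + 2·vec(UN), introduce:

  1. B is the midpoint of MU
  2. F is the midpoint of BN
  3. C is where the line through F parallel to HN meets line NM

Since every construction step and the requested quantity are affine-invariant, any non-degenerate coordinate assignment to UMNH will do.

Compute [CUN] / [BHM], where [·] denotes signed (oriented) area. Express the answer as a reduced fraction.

Work in coordinates with U = (0, 0), M = (1, 0), N = (0, 1), H = (5, 2).
1. B is the midpoint of MU ⇒ B = (1/2, 0)
2. F is the midpoint of BN ⇒ F = (1/4, 1/2)
3. C is where the line through F parallel to HN meets line NM ⇒ C = (11/24, 13/24)
2·[CUN] = -11/24, 2·[BHM] = -1
[CUN]:[BHM] = -11/24:-1 = 11/24

[CUN]:[BHM] = 11/24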